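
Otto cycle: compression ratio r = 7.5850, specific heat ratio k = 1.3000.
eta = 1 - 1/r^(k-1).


r^(k-1) = 1.8365
eta = 1 - 1/1.8365 = 0.4555 = 45.5481%

45.5481%


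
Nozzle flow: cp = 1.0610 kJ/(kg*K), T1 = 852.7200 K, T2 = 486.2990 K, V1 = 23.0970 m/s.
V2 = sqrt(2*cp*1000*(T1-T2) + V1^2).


dT = 366.4210 K
2*cp*1000*dT = 777545.3620
V1^2 = 533.4714
V2 = sqrt(778078.8334) = 882.0878 m/s

882.0878 m/s


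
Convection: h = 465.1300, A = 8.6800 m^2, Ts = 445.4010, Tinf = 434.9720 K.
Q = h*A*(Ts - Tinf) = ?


dT = 10.4290 K
Q = 465.1300 * 8.6800 * 10.4290 = 42105.2979 W

42105.2979 W


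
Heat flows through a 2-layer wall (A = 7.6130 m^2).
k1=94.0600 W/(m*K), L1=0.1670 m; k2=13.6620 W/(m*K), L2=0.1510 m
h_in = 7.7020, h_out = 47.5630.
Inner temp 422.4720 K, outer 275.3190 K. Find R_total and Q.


R_conv_in = 1/(7.7020*7.6130) = 0.0171
R_1 = 0.1670/(94.0600*7.6130) = 0.0002
R_2 = 0.1510/(13.6620*7.6130) = 0.0015
R_conv_out = 1/(47.5630*7.6130) = 0.0028
R_total = 0.0215 K/W
Q = 147.1530 / 0.0215 = 6843.9213 W

R_total = 0.0215 K/W, Q = 6843.9213 W


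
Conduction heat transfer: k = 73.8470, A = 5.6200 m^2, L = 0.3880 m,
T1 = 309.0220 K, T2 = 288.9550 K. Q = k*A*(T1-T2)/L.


dT = 20.0670 K
Q = 73.8470 * 5.6200 * 20.0670 / 0.3880 = 21464.4566 W

21464.4566 W


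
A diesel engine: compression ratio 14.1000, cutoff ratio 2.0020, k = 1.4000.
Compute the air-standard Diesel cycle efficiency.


r^(k-1) = 2.8820
rc^k = 2.6427
eta = 0.5937 = 59.3671%

59.3671%


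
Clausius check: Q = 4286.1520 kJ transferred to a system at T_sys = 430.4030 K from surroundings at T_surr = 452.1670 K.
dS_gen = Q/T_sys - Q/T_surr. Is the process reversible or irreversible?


dS_sys = 4286.1520/430.4030 = 9.9585 kJ/K
dS_surr = -4286.1520/452.1670 = -9.4791 kJ/K
dS_gen = 9.9585 - 9.4791 = 0.4793 kJ/K (irreversible)

dS_gen = 0.4793 kJ/K, irreversible


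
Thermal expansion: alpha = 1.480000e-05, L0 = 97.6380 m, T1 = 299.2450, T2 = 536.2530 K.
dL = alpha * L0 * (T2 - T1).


dT = 237.0080 K
dL = 1.480000e-05 * 97.6380 * 237.0080 = 0.342487 m
L_final = 97.980487 m

dL = 0.342487 m


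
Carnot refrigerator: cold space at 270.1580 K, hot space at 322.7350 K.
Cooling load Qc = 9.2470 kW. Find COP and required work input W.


COP = 270.1580 / 52.5770 = 5.1383
W = 9.2470 / 5.1383 = 1.7996 kW

COP = 5.1383, W = 1.7996 kW


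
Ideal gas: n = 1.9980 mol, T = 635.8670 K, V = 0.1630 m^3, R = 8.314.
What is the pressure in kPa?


P = nRT/V = 1.9980 * 8.314 * 635.8670 / 0.1630
= 10562.6233 / 0.1630 = 64801.3698 Pa = 64.8014 kPa

64.8014 kPa


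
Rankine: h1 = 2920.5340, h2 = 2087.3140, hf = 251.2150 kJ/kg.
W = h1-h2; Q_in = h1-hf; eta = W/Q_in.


W = 833.2200 kJ/kg
Q_in = 2669.3190 kJ/kg
eta = 0.3121 = 31.2147%

eta = 31.2147%


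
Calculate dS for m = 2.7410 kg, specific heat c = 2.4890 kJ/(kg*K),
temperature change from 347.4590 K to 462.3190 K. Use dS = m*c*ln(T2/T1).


T2/T1 = 1.3306
ln(T2/T1) = 0.2856
dS = 2.7410 * 2.4890 * 0.2856 = 1.9485 kJ/K

1.9485 kJ/K


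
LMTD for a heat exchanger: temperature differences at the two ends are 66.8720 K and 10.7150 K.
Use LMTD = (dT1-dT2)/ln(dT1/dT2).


dT1/dT2 = 6.2410
ln(dT1/dT2) = 1.8311
LMTD = 56.1570 / 1.8311 = 30.6679 K

30.6679 K


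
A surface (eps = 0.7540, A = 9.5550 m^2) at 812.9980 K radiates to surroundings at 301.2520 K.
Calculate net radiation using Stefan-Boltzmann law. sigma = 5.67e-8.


T^4 = 4.3688e+11
Tsurr^4 = 8.2361e+09
Q = 0.7540 * 5.67e-8 * 9.5550 * 4.2864e+11 = 175096.4911 W

175096.4911 W


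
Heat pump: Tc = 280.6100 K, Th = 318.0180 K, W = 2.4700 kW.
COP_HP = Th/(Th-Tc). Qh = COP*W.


COP = 318.0180 / 37.4080 = 8.5013
Qh = 8.5013 * 2.4700 = 20.9983 kW

COP = 8.5013, Qh = 20.9983 kW


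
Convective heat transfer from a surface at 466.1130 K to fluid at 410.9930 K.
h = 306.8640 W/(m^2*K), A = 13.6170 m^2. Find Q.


dT = 55.1200 K
Q = 306.8640 * 13.6170 * 55.1200 = 230322.6179 W

230322.6179 W


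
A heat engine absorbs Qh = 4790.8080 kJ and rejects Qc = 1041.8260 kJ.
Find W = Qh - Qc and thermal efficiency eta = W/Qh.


W = 4790.8080 - 1041.8260 = 3748.9820 kJ
eta = 3748.9820 / 4790.8080 = 0.7825 = 78.2536%

W = 3748.9820 kJ, eta = 78.2536%


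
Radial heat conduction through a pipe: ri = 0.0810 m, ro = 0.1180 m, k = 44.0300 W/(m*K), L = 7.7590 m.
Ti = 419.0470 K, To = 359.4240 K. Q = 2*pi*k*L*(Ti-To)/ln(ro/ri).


dT = 59.6230 K
ln(ro/ri) = 0.3762
Q = 2*pi*44.0300*7.7590*59.6230 / 0.3762 = 340164.0342 W

340164.0342 W


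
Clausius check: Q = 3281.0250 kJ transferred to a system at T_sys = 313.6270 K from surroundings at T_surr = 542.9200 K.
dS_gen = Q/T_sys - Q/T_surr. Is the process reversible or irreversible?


dS_sys = 3281.0250/313.6270 = 10.4616 kJ/K
dS_surr = -3281.0250/542.9200 = -6.0433 kJ/K
dS_gen = 10.4616 - 6.0433 = 4.4183 kJ/K (irreversible)

dS_gen = 4.4183 kJ/K, irreversible


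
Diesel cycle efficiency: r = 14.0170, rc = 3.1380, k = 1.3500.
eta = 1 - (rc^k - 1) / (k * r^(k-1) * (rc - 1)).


r^(k-1) = 2.5196
rc^k = 4.6825
eta = 0.4936 = 49.3620%

49.3620%


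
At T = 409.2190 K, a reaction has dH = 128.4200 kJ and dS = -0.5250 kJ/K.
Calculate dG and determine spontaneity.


T*dS = 409.2190 * -0.5250 = -214.8400 kJ
dG = 128.4200 + 214.8400 = 343.2600 kJ (non-spontaneous)

dG = 343.2600 kJ, non-spontaneous


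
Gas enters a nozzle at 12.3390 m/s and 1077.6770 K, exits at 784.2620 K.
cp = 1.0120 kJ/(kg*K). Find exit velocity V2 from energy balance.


dT = 293.4150 K
2*cp*1000*dT = 593871.9600
V1^2 = 152.2509
V2 = sqrt(594024.2109) = 770.7297 m/s

770.7297 m/s


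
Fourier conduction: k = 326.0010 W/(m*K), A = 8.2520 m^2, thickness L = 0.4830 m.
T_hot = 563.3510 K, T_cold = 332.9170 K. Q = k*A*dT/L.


dT = 230.4340 K
Q = 326.0010 * 8.2520 * 230.4340 / 0.4830 = 1283445.9369 W

1283445.9369 W


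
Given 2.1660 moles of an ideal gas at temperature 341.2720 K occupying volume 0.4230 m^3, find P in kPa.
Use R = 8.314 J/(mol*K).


P = nRT/V = 2.1660 * 8.314 * 341.2720 / 0.4230
= 6145.6685 / 0.4230 = 14528.7671 Pa = 14.5288 kPa

14.5288 kPa


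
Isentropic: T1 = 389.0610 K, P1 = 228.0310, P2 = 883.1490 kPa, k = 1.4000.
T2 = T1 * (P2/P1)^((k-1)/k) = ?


(k-1)/k = 0.2857
(P2/P1)^exp = 1.4724
T2 = 389.0610 * 1.4724 = 572.8345 K

572.8345 K


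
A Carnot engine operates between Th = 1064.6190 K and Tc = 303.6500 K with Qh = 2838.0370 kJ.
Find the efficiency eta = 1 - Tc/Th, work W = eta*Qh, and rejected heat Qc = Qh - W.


eta = 1 - 303.6500/1064.6190 = 0.7148
W = 0.7148 * 2838.0370 = 2028.5738 kJ
Qc = 2838.0370 - 2028.5738 = 809.4632 kJ

eta = 71.4781%, W = 2028.5738 kJ, Qc = 809.4632 kJ


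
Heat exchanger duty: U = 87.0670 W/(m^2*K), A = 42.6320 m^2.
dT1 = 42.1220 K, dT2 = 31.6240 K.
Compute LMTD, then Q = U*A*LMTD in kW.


LMTD = 36.6226 K
Q = 87.0670 * 42.6320 * 36.6226 = 135937.1270 W = 135.9371 kW

135.9371 kW


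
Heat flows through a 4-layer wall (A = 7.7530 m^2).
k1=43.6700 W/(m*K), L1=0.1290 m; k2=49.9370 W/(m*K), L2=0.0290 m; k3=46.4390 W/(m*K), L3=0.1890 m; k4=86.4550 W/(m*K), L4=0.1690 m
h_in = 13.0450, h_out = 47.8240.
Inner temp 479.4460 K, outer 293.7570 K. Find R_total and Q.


R_conv_in = 1/(13.0450*7.7530) = 0.0099
R_1 = 0.1290/(43.6700*7.7530) = 0.0004
R_2 = 0.0290/(49.9370*7.7530) = 7.4904e-05
R_3 = 0.1890/(46.4390*7.7530) = 0.0005
R_4 = 0.1690/(86.4550*7.7530) = 0.0003
R_conv_out = 1/(47.8240*7.7530) = 0.0027
R_total = 0.0138 K/W
Q = 185.6890 / 0.0138 = 13438.6850 W

R_total = 0.0138 K/W, Q = 13438.6850 W


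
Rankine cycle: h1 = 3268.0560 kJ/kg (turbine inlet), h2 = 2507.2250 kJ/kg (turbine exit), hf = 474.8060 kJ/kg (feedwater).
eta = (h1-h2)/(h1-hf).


W = 760.8310 kJ/kg
Q_in = 2793.2500 kJ/kg
eta = 0.2724 = 27.2382%

eta = 27.2382%


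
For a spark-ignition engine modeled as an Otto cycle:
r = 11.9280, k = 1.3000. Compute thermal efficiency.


r^(k-1) = 2.1036
eta = 1 - 1/2.1036 = 0.5246 = 52.4632%

52.4632%


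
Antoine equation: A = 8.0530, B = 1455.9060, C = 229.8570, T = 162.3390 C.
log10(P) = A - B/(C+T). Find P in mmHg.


C+T = 392.1960
B/(C+T) = 3.7122
log10(P) = 8.0530 - 3.7122 = 4.3408
P = 10^4.3408 = 21918.4670 mmHg

21918.4670 mmHg


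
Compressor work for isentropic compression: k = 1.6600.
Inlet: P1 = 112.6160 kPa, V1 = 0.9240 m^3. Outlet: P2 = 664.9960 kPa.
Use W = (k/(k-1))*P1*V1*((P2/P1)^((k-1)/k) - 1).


(k-1)/k = 0.3976
(P2/P1)^exp = 2.0260
W = 2.5152 * 112.6160 * 0.9240 * (2.0260 - 1) = 268.5118 kJ

268.5118 kJ


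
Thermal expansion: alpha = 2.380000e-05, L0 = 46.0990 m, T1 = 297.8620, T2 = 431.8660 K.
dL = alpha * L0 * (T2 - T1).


dT = 134.0040 K
dL = 2.380000e-05 * 46.0990 * 134.0040 = 0.147023 m
L_final = 46.246023 m

dL = 0.147023 m


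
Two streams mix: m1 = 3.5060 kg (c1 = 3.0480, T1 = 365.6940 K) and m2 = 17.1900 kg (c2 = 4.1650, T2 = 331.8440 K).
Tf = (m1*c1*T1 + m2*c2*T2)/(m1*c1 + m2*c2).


num = 27666.7306
den = 82.2826
Tf = 336.2402 K

336.2402 K


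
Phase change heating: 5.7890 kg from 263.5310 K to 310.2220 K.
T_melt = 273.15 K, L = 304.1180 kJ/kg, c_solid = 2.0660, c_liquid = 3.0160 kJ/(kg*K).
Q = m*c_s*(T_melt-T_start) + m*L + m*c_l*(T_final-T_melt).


Q1 (sensible, solid) = 5.7890 * 2.0660 * 9.6190 = 115.0440 kJ
Q2 (latent) = 5.7890 * 304.1180 = 1760.5391 kJ
Q3 (sensible, liquid) = 5.7890 * 3.0160 * 37.0720 = 647.2632 kJ
Q_total = 2522.8462 kJ

2522.8462 kJ


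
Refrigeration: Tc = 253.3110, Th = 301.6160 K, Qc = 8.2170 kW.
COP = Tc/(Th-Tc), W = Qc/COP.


COP = 253.3110 / 48.3050 = 5.2440
W = 8.2170 / 5.2440 = 1.5669 kW

COP = 5.2440, W = 1.5669 kW


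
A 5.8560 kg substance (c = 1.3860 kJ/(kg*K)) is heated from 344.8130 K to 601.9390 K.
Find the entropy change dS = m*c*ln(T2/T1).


T2/T1 = 1.7457
ln(T2/T1) = 0.5572
dS = 5.8560 * 1.3860 * 0.5572 = 4.5221 kJ/K

4.5221 kJ/K


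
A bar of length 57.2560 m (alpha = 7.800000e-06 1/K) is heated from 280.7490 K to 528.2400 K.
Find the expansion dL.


dT = 247.4910 K
dL = 7.800000e-06 * 57.2560 * 247.4910 = 0.110529 m
L_final = 57.366529 m

dL = 0.110529 m


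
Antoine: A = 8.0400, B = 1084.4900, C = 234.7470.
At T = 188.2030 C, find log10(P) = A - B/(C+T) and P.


C+T = 422.9500
B/(C+T) = 2.5641
log10(P) = 8.0400 - 2.5641 = 5.4759
P = 10^5.4759 = 299151.2124 mmHg

299151.2124 mmHg


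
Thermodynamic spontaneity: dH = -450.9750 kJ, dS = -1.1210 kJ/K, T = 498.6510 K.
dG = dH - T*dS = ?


T*dS = 498.6510 * -1.1210 = -558.9878 kJ
dG = -450.9750 + 558.9878 = 108.0128 kJ (non-spontaneous)

dG = 108.0128 kJ, non-spontaneous


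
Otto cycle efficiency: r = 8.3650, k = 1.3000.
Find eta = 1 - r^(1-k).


r^(k-1) = 1.8912
eta = 1 - 1/1.8912 = 0.4712 = 47.1238%

47.1238%


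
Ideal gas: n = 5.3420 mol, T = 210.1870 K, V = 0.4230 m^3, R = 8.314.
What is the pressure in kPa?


P = nRT/V = 5.3420 * 8.314 * 210.1870 / 0.4230
= 9335.1168 / 0.4230 = 22068.8340 Pa = 22.0688 kPa

22.0688 kPa


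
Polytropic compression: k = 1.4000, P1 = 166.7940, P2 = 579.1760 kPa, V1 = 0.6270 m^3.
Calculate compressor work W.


(k-1)/k = 0.2857
(P2/P1)^exp = 1.4271
W = 3.5000 * 166.7940 * 0.6270 * (1.4271 - 1) = 156.3448 kJ

156.3448 kJ


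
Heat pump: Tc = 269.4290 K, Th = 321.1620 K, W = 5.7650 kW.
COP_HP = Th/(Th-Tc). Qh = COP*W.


COP = 321.1620 / 51.7330 = 6.2081
Qh = 6.2081 * 5.7650 = 35.7895 kW

COP = 6.2081, Qh = 35.7895 kW


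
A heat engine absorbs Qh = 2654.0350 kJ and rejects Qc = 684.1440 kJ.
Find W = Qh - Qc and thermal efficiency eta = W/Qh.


W = 2654.0350 - 684.1440 = 1969.8910 kJ
eta = 1969.8910 / 2654.0350 = 0.7422 = 74.2225%

W = 1969.8910 kJ, eta = 74.2225%


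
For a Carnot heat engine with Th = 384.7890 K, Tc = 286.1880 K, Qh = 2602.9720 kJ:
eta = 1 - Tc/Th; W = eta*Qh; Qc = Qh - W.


eta = 1 - 286.1880/384.7890 = 0.2562
W = 0.2562 * 2602.9720 = 667.0036 kJ
Qc = 2602.9720 - 667.0036 = 1935.9684 kJ

eta = 25.6247%, W = 667.0036 kJ, Qc = 1935.9684 kJ


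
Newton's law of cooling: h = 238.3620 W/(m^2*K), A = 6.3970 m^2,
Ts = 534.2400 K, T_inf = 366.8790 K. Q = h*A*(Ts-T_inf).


dT = 167.3610 K
Q = 238.3620 * 6.3970 * 167.3610 = 255192.3397 W

255192.3397 W


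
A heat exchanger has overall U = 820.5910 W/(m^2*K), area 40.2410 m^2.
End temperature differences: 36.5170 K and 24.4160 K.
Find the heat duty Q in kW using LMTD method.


LMTD = 30.0617 K
Q = 820.5910 * 40.2410 * 30.0617 = 992678.3297 W = 992.6783 kW

992.6783 kW


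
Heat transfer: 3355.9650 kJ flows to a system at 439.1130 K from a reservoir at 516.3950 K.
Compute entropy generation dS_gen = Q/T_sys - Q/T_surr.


dS_sys = 3355.9650/439.1130 = 7.6426 kJ/K
dS_surr = -3355.9650/516.3950 = -6.4988 kJ/K
dS_gen = 7.6426 - 6.4988 = 1.1438 kJ/K (irreversible)

dS_gen = 1.1438 kJ/K, irreversible


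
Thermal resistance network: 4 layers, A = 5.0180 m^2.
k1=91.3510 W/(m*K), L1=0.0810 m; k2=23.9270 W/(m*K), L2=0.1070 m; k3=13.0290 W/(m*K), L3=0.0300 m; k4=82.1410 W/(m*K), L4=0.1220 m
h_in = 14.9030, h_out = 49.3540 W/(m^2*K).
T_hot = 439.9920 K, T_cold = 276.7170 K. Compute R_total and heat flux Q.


R_conv_in = 1/(14.9030*5.0180) = 0.0134
R_1 = 0.0810/(91.3510*5.0180) = 0.0002
R_2 = 0.1070/(23.9270*5.0180) = 0.0009
R_3 = 0.0300/(13.0290*5.0180) = 0.0005
R_4 = 0.1220/(82.1410*5.0180) = 0.0003
R_conv_out = 1/(49.3540*5.0180) = 0.0040
R_total = 0.0192 K/W
Q = 163.2750 / 0.0192 = 8489.5260 W

R_total = 0.0192 K/W, Q = 8489.5260 W


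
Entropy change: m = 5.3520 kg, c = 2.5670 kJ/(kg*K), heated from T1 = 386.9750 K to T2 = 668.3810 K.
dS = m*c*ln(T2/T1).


T2/T1 = 1.7272
ln(T2/T1) = 0.5465
dS = 5.3520 * 2.5670 * 0.5465 = 7.5081 kJ/K

7.5081 kJ/K


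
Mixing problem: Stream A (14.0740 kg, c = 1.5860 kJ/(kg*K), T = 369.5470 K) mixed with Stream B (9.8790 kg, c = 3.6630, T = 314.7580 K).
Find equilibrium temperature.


num = 19638.8707
den = 58.5081
Tf = 335.6605 K

335.6605 K


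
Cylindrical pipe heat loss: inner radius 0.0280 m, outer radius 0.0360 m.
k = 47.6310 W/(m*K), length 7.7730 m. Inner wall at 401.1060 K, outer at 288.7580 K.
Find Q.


dT = 112.3480 K
ln(ro/ri) = 0.2513
Q = 2*pi*47.6310*7.7730*112.3480 / 0.2513 = 1039934.9124 W

1039934.9124 W


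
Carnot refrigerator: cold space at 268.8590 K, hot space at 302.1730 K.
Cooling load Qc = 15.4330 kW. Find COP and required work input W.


COP = 268.8590 / 33.3140 = 8.0705
W = 15.4330 / 8.0705 = 1.9123 kW

COP = 8.0705, W = 1.9123 kW


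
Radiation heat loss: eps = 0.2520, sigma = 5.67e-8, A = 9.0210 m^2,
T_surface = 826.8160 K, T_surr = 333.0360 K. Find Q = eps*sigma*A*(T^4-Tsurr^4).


T^4 = 4.6734e+11
Tsurr^4 = 1.2302e+10
Q = 0.2520 * 5.67e-8 * 9.0210 * 4.5504e+11 = 58652.8134 W

58652.8134 W


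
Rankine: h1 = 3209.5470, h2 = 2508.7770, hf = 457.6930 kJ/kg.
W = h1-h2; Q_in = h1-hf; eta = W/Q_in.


W = 700.7700 kJ/kg
Q_in = 2751.8540 kJ/kg
eta = 0.2547 = 25.4654%

eta = 25.4654%


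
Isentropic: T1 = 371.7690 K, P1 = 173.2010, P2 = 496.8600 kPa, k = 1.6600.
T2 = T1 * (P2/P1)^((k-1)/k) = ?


(k-1)/k = 0.3976
(P2/P1)^exp = 1.5204
T2 = 371.7690 * 1.5204 = 565.2542 K

565.2542 K


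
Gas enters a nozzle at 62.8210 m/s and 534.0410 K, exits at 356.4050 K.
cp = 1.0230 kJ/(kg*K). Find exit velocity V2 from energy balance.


dT = 177.6360 K
2*cp*1000*dT = 363443.2560
V1^2 = 3946.4780
V2 = sqrt(367389.7340) = 606.1268 m/s

606.1268 m/s


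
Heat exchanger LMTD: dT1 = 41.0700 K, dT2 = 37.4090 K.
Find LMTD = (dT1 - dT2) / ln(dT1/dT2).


dT1/dT2 = 1.0979
ln(dT1/dT2) = 0.0934
LMTD = 3.6610 / 0.0934 = 39.2110 K

39.2110 K


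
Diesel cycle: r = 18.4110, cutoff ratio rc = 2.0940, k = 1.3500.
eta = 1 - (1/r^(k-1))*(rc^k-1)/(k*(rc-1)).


r^(k-1) = 2.7719
rc^k = 2.7122
eta = 0.5818 = 58.1764%

58.1764%


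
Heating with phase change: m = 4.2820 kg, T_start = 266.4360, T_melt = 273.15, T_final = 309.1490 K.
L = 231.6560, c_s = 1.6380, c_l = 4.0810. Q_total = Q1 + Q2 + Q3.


Q1 (sensible, solid) = 4.2820 * 1.6380 * 6.7140 = 47.0914 kJ
Q2 (latent) = 4.2820 * 231.6560 = 991.9510 kJ
Q3 (sensible, liquid) = 4.2820 * 4.0810 * 35.9990 = 629.0768 kJ
Q_total = 1668.1193 kJ

1668.1193 kJ


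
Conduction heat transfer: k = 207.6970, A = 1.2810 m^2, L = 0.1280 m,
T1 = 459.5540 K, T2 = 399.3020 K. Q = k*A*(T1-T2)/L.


dT = 60.2520 K
Q = 207.6970 * 1.2810 * 60.2520 / 0.1280 = 125239.3633 W

125239.3633 W


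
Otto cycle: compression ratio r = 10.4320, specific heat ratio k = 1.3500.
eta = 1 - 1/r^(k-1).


r^(k-1) = 2.2721
eta = 1 - 1/2.2721 = 0.5599 = 55.9880%

55.9880%


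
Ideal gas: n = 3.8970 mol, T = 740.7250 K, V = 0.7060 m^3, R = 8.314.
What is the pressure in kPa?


P = nRT/V = 3.8970 * 8.314 * 740.7250 / 0.7060
= 23999.2367 / 0.7060 = 33993.2531 Pa = 33.9933 kPa

33.9933 kPa


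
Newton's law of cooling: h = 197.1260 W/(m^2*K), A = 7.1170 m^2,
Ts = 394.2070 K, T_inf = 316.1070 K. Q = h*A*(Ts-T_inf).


dT = 78.1000 K
Q = 197.1260 * 7.1170 * 78.1000 = 109570.0625 W

109570.0625 W


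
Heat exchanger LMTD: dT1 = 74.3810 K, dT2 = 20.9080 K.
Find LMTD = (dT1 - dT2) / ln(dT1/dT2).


dT1/dT2 = 3.5575
ln(dT1/dT2) = 1.2691
LMTD = 53.4730 / 1.2691 = 42.1356 K

42.1356 K


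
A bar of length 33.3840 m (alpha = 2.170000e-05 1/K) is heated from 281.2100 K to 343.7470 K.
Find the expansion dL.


dT = 62.5370 K
dL = 2.170000e-05 * 33.3840 * 62.5370 = 0.045304 m
L_final = 33.429304 m

dL = 0.045304 m


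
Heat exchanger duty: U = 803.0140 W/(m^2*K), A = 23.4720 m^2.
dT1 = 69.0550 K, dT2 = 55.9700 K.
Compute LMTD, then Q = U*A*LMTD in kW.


LMTD = 62.2836 K
Q = 803.0140 * 23.4720 * 62.2836 = 1173942.4825 W = 1173.9425 kW

1173.9425 kW


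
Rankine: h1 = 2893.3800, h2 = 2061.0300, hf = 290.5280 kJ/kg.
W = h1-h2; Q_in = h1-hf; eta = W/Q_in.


W = 832.3500 kJ/kg
Q_in = 2602.8520 kJ/kg
eta = 0.3198 = 31.9784%

eta = 31.9784%


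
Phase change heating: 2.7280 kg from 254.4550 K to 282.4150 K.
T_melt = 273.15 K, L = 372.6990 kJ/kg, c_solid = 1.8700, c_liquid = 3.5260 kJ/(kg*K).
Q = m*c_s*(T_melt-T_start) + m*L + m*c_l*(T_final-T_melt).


Q1 (sensible, solid) = 2.7280 * 1.8700 * 18.6950 = 95.3699 kJ
Q2 (latent) = 2.7280 * 372.6990 = 1016.7229 kJ
Q3 (sensible, liquid) = 2.7280 * 3.5260 * 9.2650 = 89.1194 kJ
Q_total = 1201.2122 kJ

1201.2122 kJ


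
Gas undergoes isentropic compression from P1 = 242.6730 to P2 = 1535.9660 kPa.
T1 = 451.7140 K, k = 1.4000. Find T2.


(k-1)/k = 0.2857
(P2/P1)^exp = 1.6942
T2 = 451.7140 * 1.6942 = 765.2857 K

765.2857 K


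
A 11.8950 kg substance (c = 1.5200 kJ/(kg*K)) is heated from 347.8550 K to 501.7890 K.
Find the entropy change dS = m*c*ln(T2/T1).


T2/T1 = 1.4425
ln(T2/T1) = 0.3664
dS = 11.8950 * 1.5200 * 0.3664 = 6.6245 kJ/K

6.6245 kJ/K


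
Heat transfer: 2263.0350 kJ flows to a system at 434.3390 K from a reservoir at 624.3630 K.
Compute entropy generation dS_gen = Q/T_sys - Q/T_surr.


dS_sys = 2263.0350/434.3390 = 5.2103 kJ/K
dS_surr = -2263.0350/624.3630 = -3.6246 kJ/K
dS_gen = 5.2103 - 3.6246 = 1.5857 kJ/K (irreversible)

dS_gen = 1.5857 kJ/K, irreversible


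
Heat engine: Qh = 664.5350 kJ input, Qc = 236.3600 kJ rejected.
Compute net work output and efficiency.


W = 664.5350 - 236.3600 = 428.1750 kJ
eta = 428.1750 / 664.5350 = 0.6443 = 64.4323%

W = 428.1750 kJ, eta = 64.4323%


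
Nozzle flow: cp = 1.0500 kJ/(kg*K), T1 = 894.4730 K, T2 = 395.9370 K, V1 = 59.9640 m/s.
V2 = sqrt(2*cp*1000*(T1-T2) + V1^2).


dT = 498.5360 K
2*cp*1000*dT = 1046925.6000
V1^2 = 3595.6813
V2 = sqrt(1050521.2813) = 1024.9494 m/s

1024.9494 m/s


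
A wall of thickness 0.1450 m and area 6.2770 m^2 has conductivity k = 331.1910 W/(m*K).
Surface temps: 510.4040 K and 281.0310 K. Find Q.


dT = 229.3730 K
Q = 331.1910 * 6.2770 * 229.3730 / 0.1450 = 3288553.7734 W

3288553.7734 W


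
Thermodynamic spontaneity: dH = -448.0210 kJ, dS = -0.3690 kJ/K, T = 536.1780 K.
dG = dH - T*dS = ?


T*dS = 536.1780 * -0.3690 = -197.8497 kJ
dG = -448.0210 + 197.8497 = -250.1713 kJ (spontaneous)

dG = -250.1713 kJ, spontaneous


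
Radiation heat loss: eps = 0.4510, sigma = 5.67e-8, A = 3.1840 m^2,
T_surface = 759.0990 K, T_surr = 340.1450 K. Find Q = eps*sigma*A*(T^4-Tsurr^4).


T^4 = 3.3204e+11
Tsurr^4 = 1.3386e+10
Q = 0.4510 * 5.67e-8 * 3.1840 * 3.1866e+11 = 25945.0918 W

25945.0918 W


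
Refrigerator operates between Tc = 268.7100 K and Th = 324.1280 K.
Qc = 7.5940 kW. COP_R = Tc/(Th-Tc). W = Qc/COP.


COP = 268.7100 / 55.4180 = 4.8488
W = 7.5940 / 4.8488 = 1.5662 kW

COP = 4.8488, W = 1.5662 kW


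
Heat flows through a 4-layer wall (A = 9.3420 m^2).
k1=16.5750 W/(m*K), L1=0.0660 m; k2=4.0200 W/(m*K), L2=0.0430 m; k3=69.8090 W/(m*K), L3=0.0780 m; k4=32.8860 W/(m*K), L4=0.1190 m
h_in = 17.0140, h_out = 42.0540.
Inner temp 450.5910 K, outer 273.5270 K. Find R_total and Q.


R_conv_in = 1/(17.0140*9.3420) = 0.0063
R_1 = 0.0660/(16.5750*9.3420) = 0.0004
R_2 = 0.0430/(4.0200*9.3420) = 0.0011
R_3 = 0.0780/(69.8090*9.3420) = 0.0001
R_4 = 0.1190/(32.8860*9.3420) = 0.0004
R_conv_out = 1/(42.0540*9.3420) = 0.0025
R_total = 0.0109 K/W
Q = 177.0640 / 0.0109 = 16222.0064 W

R_total = 0.0109 K/W, Q = 16222.0064 W


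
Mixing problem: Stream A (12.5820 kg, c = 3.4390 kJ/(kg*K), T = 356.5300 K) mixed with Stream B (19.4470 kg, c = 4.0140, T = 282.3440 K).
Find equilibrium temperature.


num = 37466.7196
den = 121.3298
Tf = 308.8007 K

308.8007 K


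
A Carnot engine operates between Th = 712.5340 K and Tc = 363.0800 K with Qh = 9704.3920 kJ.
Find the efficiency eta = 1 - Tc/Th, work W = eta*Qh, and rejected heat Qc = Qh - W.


eta = 1 - 363.0800/712.5340 = 0.4904
W = 0.4904 * 9704.3920 = 4759.4060 kJ
Qc = 9704.3920 - 4759.4060 = 4944.9860 kJ

eta = 49.0438%, W = 4759.4060 kJ, Qc = 4944.9860 kJ


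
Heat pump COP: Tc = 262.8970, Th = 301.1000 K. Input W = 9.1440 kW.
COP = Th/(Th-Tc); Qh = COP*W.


COP = 301.1000 / 38.2030 = 7.8816
Qh = 7.8816 * 9.1440 = 72.0692 kW

COP = 7.8816, Qh = 72.0692 kW


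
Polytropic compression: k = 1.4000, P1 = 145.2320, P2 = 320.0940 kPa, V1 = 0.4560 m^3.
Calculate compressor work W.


(k-1)/k = 0.2857
(P2/P1)^exp = 1.2533
W = 3.5000 * 145.2320 * 0.4560 * (1.2533 - 1) = 58.7168 kJ

58.7168 kJ


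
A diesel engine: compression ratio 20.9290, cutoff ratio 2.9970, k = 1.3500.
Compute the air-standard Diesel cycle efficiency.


r^(k-1) = 2.8991
rc^k = 4.4008
eta = 0.5649 = 56.4888%

56.4888%


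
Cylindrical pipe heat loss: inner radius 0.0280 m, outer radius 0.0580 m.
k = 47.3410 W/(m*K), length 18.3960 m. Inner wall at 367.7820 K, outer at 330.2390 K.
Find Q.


dT = 37.5430 K
ln(ro/ri) = 0.7282
Q = 2*pi*47.3410*18.3960*37.5430 / 0.7282 = 282095.4197 W

282095.4197 W


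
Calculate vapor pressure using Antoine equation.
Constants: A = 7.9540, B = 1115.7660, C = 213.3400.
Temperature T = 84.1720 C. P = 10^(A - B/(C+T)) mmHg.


C+T = 297.5120
B/(C+T) = 3.7503
log10(P) = 7.9540 - 3.7503 = 4.2037
P = 10^4.2037 = 15983.7002 mmHg

15983.7002 mmHg


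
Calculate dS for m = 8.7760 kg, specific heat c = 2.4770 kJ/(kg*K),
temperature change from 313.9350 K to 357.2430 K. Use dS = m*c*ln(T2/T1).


T2/T1 = 1.1380
ln(T2/T1) = 0.1292
dS = 8.7760 * 2.4770 * 0.1292 = 2.8092 kJ/K

2.8092 kJ/K


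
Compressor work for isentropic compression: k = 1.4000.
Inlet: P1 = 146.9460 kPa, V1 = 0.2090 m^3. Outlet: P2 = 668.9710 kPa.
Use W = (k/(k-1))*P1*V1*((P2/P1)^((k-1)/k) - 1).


(k-1)/k = 0.2857
(P2/P1)^exp = 1.5420
W = 3.5000 * 146.9460 * 0.2090 * (1.5420 - 1) = 58.2551 kJ

58.2551 kJ


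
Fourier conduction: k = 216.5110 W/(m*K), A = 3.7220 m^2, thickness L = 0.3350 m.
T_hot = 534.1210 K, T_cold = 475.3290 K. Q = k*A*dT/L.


dT = 58.7920 K
Q = 216.5110 * 3.7220 * 58.7920 / 0.3350 = 141426.1641 W

141426.1641 W


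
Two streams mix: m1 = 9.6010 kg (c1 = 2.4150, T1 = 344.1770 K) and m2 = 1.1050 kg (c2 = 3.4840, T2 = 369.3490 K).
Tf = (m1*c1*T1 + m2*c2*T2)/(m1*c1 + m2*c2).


num = 9402.1579
den = 27.0362
Tf = 347.7614 K

347.7614 K


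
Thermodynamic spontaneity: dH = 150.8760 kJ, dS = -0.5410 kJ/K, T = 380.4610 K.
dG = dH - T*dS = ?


T*dS = 380.4610 * -0.5410 = -205.8294 kJ
dG = 150.8760 + 205.8294 = 356.7054 kJ (non-spontaneous)

dG = 356.7054 kJ, non-spontaneous


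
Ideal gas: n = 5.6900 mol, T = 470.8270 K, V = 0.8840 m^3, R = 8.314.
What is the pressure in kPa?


P = nRT/V = 5.6900 * 8.314 * 470.8270 / 0.8840
= 22273.2528 / 0.8840 = 25195.9873 Pa = 25.1960 kPa

25.1960 kPa


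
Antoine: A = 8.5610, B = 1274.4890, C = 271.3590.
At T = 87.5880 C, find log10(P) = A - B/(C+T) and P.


C+T = 358.9470
B/(C+T) = 3.5506
log10(P) = 8.5610 - 3.5506 = 5.0104
P = 10^5.0104 = 102415.8507 mmHg

102415.8507 mmHg


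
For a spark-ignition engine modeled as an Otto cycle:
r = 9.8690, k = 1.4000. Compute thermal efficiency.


r^(k-1) = 2.4987
eta = 1 - 1/2.4987 = 0.5998 = 59.9787%

59.9787%


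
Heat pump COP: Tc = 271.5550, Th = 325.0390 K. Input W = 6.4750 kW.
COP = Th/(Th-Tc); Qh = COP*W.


COP = 325.0390 / 53.4840 = 6.0773
Qh = 6.0773 * 6.4750 = 39.3506 kW

COP = 6.0773, Qh = 39.3506 kW


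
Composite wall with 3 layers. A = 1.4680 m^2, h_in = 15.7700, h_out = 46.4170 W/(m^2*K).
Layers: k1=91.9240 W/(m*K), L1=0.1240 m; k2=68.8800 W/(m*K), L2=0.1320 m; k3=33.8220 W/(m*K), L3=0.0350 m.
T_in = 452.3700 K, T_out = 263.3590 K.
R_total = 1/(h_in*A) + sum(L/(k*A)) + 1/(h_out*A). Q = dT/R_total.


R_conv_in = 1/(15.7700*1.4680) = 0.0432
R_1 = 0.1240/(91.9240*1.4680) = 0.0009
R_2 = 0.1320/(68.8800*1.4680) = 0.0013
R_3 = 0.0350/(33.8220*1.4680) = 0.0007
R_conv_out = 1/(46.4170*1.4680) = 0.0147
R_total = 0.0608 K/W
Q = 189.0110 / 0.0608 = 3108.6946 W

R_total = 0.0608 K/W, Q = 3108.6946 W


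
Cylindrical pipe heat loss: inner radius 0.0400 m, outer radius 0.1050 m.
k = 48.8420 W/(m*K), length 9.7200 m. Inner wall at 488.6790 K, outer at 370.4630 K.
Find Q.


dT = 118.2160 K
ln(ro/ri) = 0.9651
Q = 2*pi*48.8420*9.7200*118.2160 / 0.9651 = 365386.1776 W

365386.1776 W


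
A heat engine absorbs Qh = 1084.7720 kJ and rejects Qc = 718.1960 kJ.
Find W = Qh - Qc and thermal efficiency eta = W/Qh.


W = 1084.7720 - 718.1960 = 366.5760 kJ
eta = 366.5760 / 1084.7720 = 0.3379 = 33.7929%

W = 366.5760 kJ, eta = 33.7929%


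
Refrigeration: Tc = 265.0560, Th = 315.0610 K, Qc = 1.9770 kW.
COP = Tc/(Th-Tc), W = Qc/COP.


COP = 265.0560 / 50.0050 = 5.3006
W = 1.9770 / 5.3006 = 0.3730 kW

COP = 5.3006, W = 0.3730 kW


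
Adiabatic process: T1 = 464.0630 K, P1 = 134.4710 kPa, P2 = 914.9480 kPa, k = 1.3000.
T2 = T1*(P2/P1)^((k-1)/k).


(k-1)/k = 0.2308
(P2/P1)^exp = 1.5566
T2 = 464.0630 * 1.5566 = 722.3607 K

722.3607 K


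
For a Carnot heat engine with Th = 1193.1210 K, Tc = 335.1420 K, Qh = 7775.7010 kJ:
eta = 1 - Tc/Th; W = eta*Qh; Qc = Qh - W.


eta = 1 - 335.1420/1193.1210 = 0.7191
W = 0.7191 * 7775.7010 = 5591.5437 kJ
Qc = 7775.7010 - 5591.5437 = 2184.1573 kJ

eta = 71.9105%, W = 5591.5437 kJ, Qc = 2184.1573 kJ


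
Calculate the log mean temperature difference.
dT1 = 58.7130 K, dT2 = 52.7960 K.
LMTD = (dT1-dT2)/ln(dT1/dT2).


dT1/dT2 = 1.1121
ln(dT1/dT2) = 0.1062
LMTD = 5.9170 / 0.1062 = 55.7021 K

55.7021 K


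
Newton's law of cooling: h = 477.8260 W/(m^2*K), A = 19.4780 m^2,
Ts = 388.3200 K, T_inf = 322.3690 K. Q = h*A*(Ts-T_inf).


dT = 65.9510 K
Q = 477.8260 * 19.4780 * 65.9510 = 613812.2110 W

613812.2110 W


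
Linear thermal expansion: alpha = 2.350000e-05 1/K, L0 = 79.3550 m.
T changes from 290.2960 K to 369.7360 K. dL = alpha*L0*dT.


dT = 79.4400 K
dL = 2.350000e-05 * 79.3550 * 79.4400 = 0.148143 m
L_final = 79.503143 m

dL = 0.148143 m


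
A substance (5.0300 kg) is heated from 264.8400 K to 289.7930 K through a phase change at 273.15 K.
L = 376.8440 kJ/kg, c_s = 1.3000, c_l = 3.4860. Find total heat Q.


Q1 (sensible, solid) = 5.0300 * 1.3000 * 8.3100 = 54.3391 kJ
Q2 (latent) = 5.0300 * 376.8440 = 1895.5253 kJ
Q3 (sensible, liquid) = 5.0300 * 3.4860 * 16.6430 = 291.8280 kJ
Q_total = 2241.6924 kJ

2241.6924 kJ


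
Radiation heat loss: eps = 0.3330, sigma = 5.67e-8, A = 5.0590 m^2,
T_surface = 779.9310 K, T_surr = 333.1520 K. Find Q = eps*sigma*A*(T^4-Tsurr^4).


T^4 = 3.7002e+11
Tsurr^4 = 1.2319e+10
Q = 0.3330 * 5.67e-8 * 5.0590 * 3.5770e+11 = 34167.3928 W

34167.3928 W


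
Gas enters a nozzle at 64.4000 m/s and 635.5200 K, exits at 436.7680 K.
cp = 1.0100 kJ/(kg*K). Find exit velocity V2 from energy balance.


dT = 198.7520 K
2*cp*1000*dT = 401479.0400
V1^2 = 4147.3600
V2 = sqrt(405626.4000) = 636.8881 m/s

636.8881 m/s


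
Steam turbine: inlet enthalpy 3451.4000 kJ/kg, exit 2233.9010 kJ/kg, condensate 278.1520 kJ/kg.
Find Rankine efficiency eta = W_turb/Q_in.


W = 1217.4990 kJ/kg
Q_in = 3173.2480 kJ/kg
eta = 0.3837 = 38.3676%

eta = 38.3676%


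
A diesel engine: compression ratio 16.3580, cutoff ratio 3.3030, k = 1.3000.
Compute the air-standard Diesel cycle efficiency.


r^(k-1) = 2.3127
rc^k = 4.7270
eta = 0.4617 = 46.1733%

46.1733%


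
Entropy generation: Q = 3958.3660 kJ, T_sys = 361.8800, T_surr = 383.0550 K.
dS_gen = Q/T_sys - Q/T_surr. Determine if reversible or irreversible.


dS_sys = 3958.3660/361.8800 = 10.9383 kJ/K
dS_surr = -3958.3660/383.0550 = -10.3337 kJ/K
dS_gen = 10.9383 - 10.3337 = 0.6047 kJ/K (irreversible)

dS_gen = 0.6047 kJ/K, irreversible


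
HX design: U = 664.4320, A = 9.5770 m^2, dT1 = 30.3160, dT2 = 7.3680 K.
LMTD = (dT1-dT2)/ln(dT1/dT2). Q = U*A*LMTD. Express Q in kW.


LMTD = 16.2231 K
Q = 664.4320 * 9.5770 * 16.2231 = 103231.6605 W = 103.2317 kW

103.2317 kW


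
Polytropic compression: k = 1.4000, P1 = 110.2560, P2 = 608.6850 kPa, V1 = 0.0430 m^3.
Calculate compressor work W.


(k-1)/k = 0.2857
(P2/P1)^exp = 1.6293
W = 3.5000 * 110.2560 * 0.0430 * (1.6293 - 1) = 10.4421 kJ

10.4421 kJ


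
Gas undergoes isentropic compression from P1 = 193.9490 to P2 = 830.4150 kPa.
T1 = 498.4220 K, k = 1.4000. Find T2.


(k-1)/k = 0.2857
(P2/P1)^exp = 1.5152
T2 = 498.4220 * 1.5152 = 755.1905 K

755.1905 K


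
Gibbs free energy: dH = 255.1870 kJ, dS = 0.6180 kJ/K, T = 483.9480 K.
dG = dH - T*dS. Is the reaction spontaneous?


T*dS = 483.9480 * 0.6180 = 299.0799 kJ
dG = 255.1870 - 299.0799 = -43.8929 kJ (spontaneous)

dG = -43.8929 kJ, spontaneous


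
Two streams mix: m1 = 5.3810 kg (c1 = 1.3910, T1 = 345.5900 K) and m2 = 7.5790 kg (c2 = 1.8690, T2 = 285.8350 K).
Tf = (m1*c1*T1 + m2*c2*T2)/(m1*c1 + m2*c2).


num = 6635.6271
den = 21.6501
Tf = 306.4937 K

306.4937 K


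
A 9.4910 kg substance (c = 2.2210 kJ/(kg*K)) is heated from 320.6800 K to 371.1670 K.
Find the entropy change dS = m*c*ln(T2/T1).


T2/T1 = 1.1574
ln(T2/T1) = 0.1462
dS = 9.4910 * 2.2210 * 0.1462 = 3.0820 kJ/K

3.0820 kJ/K


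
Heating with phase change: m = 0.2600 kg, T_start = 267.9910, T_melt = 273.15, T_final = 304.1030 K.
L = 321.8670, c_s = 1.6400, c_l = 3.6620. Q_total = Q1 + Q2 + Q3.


Q1 (sensible, solid) = 0.2600 * 1.6400 * 5.1590 = 2.1998 kJ
Q2 (latent) = 0.2600 * 321.8670 = 83.6854 kJ
Q3 (sensible, liquid) = 0.2600 * 3.6620 * 30.9530 = 29.4710 kJ
Q_total = 115.3562 kJ

115.3562 kJ


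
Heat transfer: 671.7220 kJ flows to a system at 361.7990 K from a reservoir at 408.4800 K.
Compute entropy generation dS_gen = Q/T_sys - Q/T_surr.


dS_sys = 671.7220/361.7990 = 1.8566 kJ/K
dS_surr = -671.7220/408.4800 = -1.6444 kJ/K
dS_gen = 1.8566 - 1.6444 = 0.2122 kJ/K (irreversible)

dS_gen = 0.2122 kJ/K, irreversible


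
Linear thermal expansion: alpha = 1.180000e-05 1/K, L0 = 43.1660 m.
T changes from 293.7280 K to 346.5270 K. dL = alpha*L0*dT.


dT = 52.7990 K
dL = 1.180000e-05 * 43.1660 * 52.7990 = 0.026894 m
L_final = 43.192894 m

dL = 0.026894 m


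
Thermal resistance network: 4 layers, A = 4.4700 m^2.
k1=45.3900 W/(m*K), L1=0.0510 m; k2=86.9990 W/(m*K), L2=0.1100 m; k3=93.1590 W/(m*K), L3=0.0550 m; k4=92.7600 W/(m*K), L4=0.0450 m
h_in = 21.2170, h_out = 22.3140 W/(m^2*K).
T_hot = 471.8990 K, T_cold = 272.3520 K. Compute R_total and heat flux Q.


R_conv_in = 1/(21.2170*4.4700) = 0.0105
R_1 = 0.0510/(45.3900*4.4700) = 0.0003
R_2 = 0.1100/(86.9990*4.4700) = 0.0003
R_3 = 0.0550/(93.1590*4.4700) = 0.0001
R_4 = 0.0450/(92.7600*4.4700) = 0.0001
R_conv_out = 1/(22.3140*4.4700) = 0.0100
R_total = 0.0213 K/W
Q = 199.5470 / 0.0213 = 9348.8226 W

R_total = 0.0213 K/W, Q = 9348.8226 W


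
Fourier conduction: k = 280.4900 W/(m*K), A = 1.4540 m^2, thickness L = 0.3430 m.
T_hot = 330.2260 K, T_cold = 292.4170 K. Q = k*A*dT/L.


dT = 37.8090 K
Q = 280.4900 * 1.4540 * 37.8090 / 0.3430 = 44955.5029 W

44955.5029 W


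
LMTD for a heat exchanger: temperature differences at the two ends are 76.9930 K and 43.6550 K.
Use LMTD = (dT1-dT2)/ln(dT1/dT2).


dT1/dT2 = 1.7637
ln(dT1/dT2) = 0.5674
LMTD = 33.3380 / 0.5674 = 58.7561 K

58.7561 K


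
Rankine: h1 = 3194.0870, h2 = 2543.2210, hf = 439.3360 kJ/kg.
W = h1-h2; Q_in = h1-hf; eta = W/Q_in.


W = 650.8660 kJ/kg
Q_in = 2754.7510 kJ/kg
eta = 0.2363 = 23.6270%

eta = 23.6270%


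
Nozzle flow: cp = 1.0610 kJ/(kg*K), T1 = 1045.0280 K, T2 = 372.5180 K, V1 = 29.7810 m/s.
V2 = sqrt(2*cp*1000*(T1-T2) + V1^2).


dT = 672.5100 K
2*cp*1000*dT = 1427066.2200
V1^2 = 886.9080
V2 = sqrt(1427953.1280) = 1194.9699 m/s

1194.9699 m/s


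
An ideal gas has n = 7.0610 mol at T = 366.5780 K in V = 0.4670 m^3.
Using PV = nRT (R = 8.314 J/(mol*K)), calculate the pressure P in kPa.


P = nRT/V = 7.0610 * 8.314 * 366.5780 / 0.4670
= 21520.0179 / 0.4670 = 46081.4089 Pa = 46.0814 kPa

46.0814 kPa


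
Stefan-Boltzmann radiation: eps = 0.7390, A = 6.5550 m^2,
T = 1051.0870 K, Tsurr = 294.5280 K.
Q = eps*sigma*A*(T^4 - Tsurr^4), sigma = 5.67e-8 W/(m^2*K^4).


T^4 = 1.2205e+12
Tsurr^4 = 7.5250e+09
Q = 0.7390 * 5.67e-8 * 6.5550 * 1.2130e+12 = 333172.4051 W

333172.4051 W


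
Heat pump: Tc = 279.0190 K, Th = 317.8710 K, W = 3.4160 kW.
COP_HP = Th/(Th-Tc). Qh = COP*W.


COP = 317.8710 / 38.8520 = 8.1816
Qh = 8.1816 * 3.4160 = 27.9483 kW

COP = 8.1816, Qh = 27.9483 kW


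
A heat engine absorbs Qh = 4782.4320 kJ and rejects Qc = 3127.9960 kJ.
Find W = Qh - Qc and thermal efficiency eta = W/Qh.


W = 4782.4320 - 3127.9960 = 1654.4360 kJ
eta = 1654.4360 / 4782.4320 = 0.3459 = 34.5940%

W = 1654.4360 kJ, eta = 34.5940%


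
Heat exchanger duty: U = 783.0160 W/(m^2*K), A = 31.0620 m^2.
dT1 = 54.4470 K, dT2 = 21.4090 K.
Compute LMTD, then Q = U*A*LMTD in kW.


LMTD = 35.3947 K
Q = 783.0160 * 31.0620 * 35.3947 = 860871.6253 W = 860.8716 kW

860.8716 kW


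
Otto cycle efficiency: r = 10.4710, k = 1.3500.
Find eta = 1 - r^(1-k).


r^(k-1) = 2.2751
eta = 1 - 1/2.2751 = 0.5605 = 56.0454%

56.0454%


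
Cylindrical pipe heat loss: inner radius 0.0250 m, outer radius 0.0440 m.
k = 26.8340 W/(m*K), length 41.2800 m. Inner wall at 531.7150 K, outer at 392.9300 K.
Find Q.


dT = 138.7850 K
ln(ro/ri) = 0.5653
Q = 2*pi*26.8340*41.2800*138.7850 / 0.5653 = 1708668.8732 W

1708668.8732 W


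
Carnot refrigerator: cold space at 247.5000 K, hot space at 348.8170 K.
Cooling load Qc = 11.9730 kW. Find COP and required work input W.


COP = 247.5000 / 101.3170 = 2.4428
W = 11.9730 / 2.4428 = 4.9013 kW

COP = 2.4428, W = 4.9013 kW


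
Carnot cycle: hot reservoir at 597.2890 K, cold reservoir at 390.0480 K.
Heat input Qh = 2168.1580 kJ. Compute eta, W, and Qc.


eta = 1 - 390.0480/597.2890 = 0.3470
W = 0.3470 * 2168.1580 = 752.2845 kJ
Qc = 2168.1580 - 752.2845 = 1415.8735 kJ

eta = 34.6969%, W = 752.2845 kJ, Qc = 1415.8735 kJ


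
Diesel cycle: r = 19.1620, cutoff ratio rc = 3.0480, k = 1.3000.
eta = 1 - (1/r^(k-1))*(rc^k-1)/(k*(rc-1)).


r^(k-1) = 2.4251
rc^k = 4.2581
eta = 0.4954 = 49.5381%

49.5381%


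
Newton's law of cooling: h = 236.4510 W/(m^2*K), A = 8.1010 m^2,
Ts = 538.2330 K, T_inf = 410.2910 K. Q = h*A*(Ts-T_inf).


dT = 127.9420 K
Q = 236.4510 * 8.1010 * 127.9420 = 245071.5641 W

245071.5641 W


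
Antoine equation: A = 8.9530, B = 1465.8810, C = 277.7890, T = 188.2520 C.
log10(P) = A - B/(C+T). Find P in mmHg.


C+T = 466.0410
B/(C+T) = 3.1454
log10(P) = 8.9530 - 3.1454 = 5.8076
P = 10^5.8076 = 642109.8889 mmHg

642109.8889 mmHg


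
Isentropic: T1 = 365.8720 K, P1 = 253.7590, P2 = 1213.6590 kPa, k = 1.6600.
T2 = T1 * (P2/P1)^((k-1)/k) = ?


(k-1)/k = 0.3976
(P2/P1)^exp = 1.8631
T2 = 365.8720 * 1.8631 = 681.6501 K

681.6501 K


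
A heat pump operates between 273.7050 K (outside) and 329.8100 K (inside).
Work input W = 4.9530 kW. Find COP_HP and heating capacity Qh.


COP = 329.8100 / 56.1050 = 5.8784
Qh = 5.8784 * 4.9530 = 29.1159 kW

COP = 5.8784, Qh = 29.1159 kW


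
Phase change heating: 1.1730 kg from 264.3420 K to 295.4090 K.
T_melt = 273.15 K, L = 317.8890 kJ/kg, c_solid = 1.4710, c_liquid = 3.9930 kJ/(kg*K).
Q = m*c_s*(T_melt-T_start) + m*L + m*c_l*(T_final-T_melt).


Q1 (sensible, solid) = 1.1730 * 1.4710 * 8.8080 = 15.1981 kJ
Q2 (latent) = 1.1730 * 317.8890 = 372.8838 kJ
Q3 (sensible, liquid) = 1.1730 * 3.9930 * 22.2590 = 104.2565 kJ
Q_total = 492.3383 kJ

492.3383 kJ


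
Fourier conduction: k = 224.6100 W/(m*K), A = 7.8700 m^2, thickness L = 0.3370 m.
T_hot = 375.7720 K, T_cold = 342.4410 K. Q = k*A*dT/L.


dT = 33.3310 K
Q = 224.6100 * 7.8700 * 33.3310 / 0.3370 = 174832.5383 W

174832.5383 W


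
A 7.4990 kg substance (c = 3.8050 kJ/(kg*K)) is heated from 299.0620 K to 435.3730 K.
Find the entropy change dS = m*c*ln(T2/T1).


T2/T1 = 1.4558
ln(T2/T1) = 0.3756
dS = 7.4990 * 3.8050 * 0.3756 = 10.7159 kJ/K

10.7159 kJ/K


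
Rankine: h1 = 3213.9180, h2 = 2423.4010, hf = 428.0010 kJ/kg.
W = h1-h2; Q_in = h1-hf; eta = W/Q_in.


W = 790.5170 kJ/kg
Q_in = 2785.9170 kJ/kg
eta = 0.2838 = 28.3755%

eta = 28.3755%


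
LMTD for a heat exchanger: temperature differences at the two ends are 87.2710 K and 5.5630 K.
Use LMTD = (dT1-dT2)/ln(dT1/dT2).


dT1/dT2 = 15.6878
ln(dT1/dT2) = 2.7529
LMTD = 81.7080 / 2.7529 = 29.6809 K

29.6809 K


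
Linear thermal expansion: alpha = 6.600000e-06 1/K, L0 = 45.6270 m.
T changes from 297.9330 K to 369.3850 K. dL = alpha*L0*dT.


dT = 71.4520 K
dL = 6.600000e-06 * 45.6270 * 71.4520 = 0.021517 m
L_final = 45.648517 m

dL = 0.021517 m


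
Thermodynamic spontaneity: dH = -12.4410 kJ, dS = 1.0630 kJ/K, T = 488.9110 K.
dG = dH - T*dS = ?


T*dS = 488.9110 * 1.0630 = 519.7124 kJ
dG = -12.4410 - 519.7124 = -532.1534 kJ (spontaneous)

dG = -532.1534 kJ, spontaneous


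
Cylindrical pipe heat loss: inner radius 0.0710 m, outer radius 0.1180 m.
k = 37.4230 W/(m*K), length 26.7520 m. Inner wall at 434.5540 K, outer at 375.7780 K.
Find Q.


dT = 58.7760 K
ln(ro/ri) = 0.5080
Q = 2*pi*37.4230*26.7520*58.7760 / 0.5080 = 727791.5010 W

727791.5010 W


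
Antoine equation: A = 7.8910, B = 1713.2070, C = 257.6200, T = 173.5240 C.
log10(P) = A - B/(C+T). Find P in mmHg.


C+T = 431.1440
B/(C+T) = 3.9736
log10(P) = 7.8910 - 3.9736 = 3.9174
P = 10^3.9174 = 8267.4082 mmHg

8267.4082 mmHg


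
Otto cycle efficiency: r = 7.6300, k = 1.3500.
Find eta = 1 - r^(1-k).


r^(k-1) = 2.0365
eta = 1 - 1/2.0365 = 0.5090 = 50.8961%

50.8961%


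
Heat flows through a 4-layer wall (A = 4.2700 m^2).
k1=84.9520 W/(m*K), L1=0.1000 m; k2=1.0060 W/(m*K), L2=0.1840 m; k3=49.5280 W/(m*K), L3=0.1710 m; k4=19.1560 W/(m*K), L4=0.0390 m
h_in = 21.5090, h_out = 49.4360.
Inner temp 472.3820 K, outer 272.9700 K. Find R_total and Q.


R_conv_in = 1/(21.5090*4.2700) = 0.0109
R_1 = 0.1000/(84.9520*4.2700) = 0.0003
R_2 = 0.1840/(1.0060*4.2700) = 0.0428
R_3 = 0.1710/(49.5280*4.2700) = 0.0008
R_4 = 0.0390/(19.1560*4.2700) = 0.0005
R_conv_out = 1/(49.4360*4.2700) = 0.0047
R_total = 0.0600 K/W
Q = 199.4120 / 0.0600 = 3322.3848 W

R_total = 0.0600 K/W, Q = 3322.3848 W


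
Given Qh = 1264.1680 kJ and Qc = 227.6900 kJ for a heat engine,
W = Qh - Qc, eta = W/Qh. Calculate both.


W = 1264.1680 - 227.6900 = 1036.4780 kJ
eta = 1036.4780 / 1264.1680 = 0.8199 = 81.9889%

W = 1036.4780 kJ, eta = 81.9889%
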